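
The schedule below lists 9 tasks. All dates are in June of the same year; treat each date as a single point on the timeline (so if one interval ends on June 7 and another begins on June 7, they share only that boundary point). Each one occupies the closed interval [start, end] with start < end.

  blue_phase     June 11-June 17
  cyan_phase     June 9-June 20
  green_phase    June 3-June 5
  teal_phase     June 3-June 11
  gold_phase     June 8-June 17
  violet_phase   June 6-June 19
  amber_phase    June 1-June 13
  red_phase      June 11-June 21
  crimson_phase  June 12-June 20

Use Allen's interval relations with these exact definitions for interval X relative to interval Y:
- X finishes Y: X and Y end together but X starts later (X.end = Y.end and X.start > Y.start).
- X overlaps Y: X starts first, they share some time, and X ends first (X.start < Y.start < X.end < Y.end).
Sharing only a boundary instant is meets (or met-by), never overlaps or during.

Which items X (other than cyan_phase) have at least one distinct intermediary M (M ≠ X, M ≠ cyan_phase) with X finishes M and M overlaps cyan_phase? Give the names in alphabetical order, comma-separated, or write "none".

Target cyan_phase = [June 9, June 20].
Intermediaries M with M overlaps cyan_phase: amber_phase, gold_phase, teal_phase, violet_phase.
Via amber_phase — items with X finishes amber_phase: none.
Via gold_phase — items with X finishes gold_phase: blue_phase.
Via teal_phase — items with X finishes teal_phase: none.
Via violet_phase — items with X finishes violet_phase: none.
Union: blue_phase.

blue_phase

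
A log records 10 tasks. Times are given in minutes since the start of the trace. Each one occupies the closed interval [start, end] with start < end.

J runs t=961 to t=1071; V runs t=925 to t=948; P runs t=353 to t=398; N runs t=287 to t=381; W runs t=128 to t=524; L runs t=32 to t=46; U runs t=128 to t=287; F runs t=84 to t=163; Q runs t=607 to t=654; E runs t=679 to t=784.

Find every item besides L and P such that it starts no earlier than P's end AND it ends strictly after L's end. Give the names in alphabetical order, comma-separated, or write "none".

Conditions: its start is no earlier than P's end (X.start >= t=398) AND its end is strictly after L's end (X.end > t=46).
E: start t=679 >= t=398? ✓; end t=784 > t=46? ✓ → yes.
F: start t=84 >= t=398? ✗; end t=163 > t=46? ✓ → no.
J: start t=961 >= t=398? ✓; end t=1071 > t=46? ✓ → yes.
N: start t=287 >= t=398? ✗; end t=381 > t=46? ✓ → no.
Q: start t=607 >= t=398? ✓; end t=654 > t=46? ✓ → yes.
U: start t=128 >= t=398? ✗; end t=287 > t=46? ✓ → no.
V: start t=925 >= t=398? ✓; end t=948 > t=46? ✓ → yes.
W: start t=128 >= t=398? ✗; end t=524 > t=46? ✓ → no.
Result: E, J, Q, V.

E, J, Q, V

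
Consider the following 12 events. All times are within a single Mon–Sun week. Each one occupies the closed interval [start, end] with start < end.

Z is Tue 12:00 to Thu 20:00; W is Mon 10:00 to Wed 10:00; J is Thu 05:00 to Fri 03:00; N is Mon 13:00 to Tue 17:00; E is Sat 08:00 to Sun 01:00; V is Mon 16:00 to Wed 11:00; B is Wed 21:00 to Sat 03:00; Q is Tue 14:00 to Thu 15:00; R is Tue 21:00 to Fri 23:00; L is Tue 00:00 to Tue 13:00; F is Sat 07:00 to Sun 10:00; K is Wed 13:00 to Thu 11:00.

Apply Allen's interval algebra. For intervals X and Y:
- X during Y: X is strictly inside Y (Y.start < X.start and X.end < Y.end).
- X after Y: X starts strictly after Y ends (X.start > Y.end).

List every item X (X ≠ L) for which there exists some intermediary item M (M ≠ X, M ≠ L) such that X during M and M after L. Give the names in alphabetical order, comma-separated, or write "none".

Target L = [Tue 00:00, Tue 13:00].
Intermediaries M with M after L: B, E, F, J, K, Q, R.
Via B — items with X during B: J.
Via E — items with X during E: none.
Via F — items with X during F: E.
Via J — items with X during J: none.
Via K — items with X during K: none.
Via Q — items with X during Q: K.
Via R — items with X during R: J, K.
Union: E, J, K.

E, J, K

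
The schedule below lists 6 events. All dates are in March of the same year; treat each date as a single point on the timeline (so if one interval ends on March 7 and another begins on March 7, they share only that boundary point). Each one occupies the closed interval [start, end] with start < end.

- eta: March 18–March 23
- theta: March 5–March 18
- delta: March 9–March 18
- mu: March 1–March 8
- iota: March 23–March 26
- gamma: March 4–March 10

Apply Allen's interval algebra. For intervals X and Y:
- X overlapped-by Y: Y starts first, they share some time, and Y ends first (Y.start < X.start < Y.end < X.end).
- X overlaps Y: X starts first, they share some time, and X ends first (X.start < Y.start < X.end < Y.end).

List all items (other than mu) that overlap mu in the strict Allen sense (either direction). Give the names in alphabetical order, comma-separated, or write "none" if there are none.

Target mu = [March 1, March 8].
delta [March 9, March 18] → after → no.
eta [March 18, March 23] → after → no.
gamma [March 4, March 10] → overlapped-by → yes.
iota [March 23, March 26] → after → no.
theta [March 5, March 18] → overlapped-by → yes.
Result: gamma, theta.

gamma, theta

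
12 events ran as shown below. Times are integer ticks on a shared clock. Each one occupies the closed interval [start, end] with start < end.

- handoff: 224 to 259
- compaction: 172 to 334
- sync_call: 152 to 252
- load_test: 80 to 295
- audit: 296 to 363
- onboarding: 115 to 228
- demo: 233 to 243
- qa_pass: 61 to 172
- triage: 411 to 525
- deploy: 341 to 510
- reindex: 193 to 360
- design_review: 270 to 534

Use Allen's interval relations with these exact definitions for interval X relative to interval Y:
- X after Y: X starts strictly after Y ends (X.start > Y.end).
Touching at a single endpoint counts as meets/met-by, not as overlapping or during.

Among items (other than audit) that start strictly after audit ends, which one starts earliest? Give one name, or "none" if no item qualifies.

Target audit = [296, 363].
compaction [172, 334] → overlaps → excluded.
demo [233, 243] → before → excluded.
deploy [341, 510] → overlapped-by → excluded.
design_review [270, 534] → contains → excluded.
handoff [224, 259] → before → excluded.
load_test [80, 295] → before → excluded.
onboarding [115, 228] → before → excluded.
qa_pass [61, 172] → before → excluded.
reindex [193, 360] → overlaps → excluded.
sync_call [152, 252] → before → excluded.
triage [411, 525] → after → candidate.
Among candidates, earliest start is 411 → triage.

triage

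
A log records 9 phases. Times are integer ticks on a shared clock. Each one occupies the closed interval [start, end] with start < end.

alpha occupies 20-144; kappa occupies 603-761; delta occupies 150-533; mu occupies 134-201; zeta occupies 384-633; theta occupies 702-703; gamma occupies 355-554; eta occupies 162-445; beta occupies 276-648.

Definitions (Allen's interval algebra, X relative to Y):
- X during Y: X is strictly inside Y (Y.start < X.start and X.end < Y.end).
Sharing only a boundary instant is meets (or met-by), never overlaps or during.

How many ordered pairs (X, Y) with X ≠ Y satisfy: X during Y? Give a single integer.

4

Checking all 72 ordered pairs for relation 'during'; matching pairs in alphabetical order:
(eta, delta): eta during delta ✓
(gamma, beta): gamma during beta ✓
(theta, kappa): theta during kappa ✓
(zeta, beta): zeta during beta ✓
Count: 4.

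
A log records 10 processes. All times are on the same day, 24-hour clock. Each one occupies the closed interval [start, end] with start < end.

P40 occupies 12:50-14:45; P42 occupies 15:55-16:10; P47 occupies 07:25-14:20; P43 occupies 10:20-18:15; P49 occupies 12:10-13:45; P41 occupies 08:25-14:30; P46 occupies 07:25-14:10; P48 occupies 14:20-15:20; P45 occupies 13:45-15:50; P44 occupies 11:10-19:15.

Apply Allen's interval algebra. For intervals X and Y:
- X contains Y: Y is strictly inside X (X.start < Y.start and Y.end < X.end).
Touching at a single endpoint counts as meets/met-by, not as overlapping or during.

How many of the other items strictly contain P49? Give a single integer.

5

Target P49 = [12:10, 13:45].
P40 [12:50, 14:45] → overlapped-by → no.
P41 [08:25, 14:30] → contains → counts.
P42 [15:55, 16:10] → after → no.
P43 [10:20, 18:15] → contains → counts.
P44 [11:10, 19:15] → contains → counts.
P45 [13:45, 15:50] → met-by → no.
P46 [07:25, 14:10] → contains → counts.
P47 [07:25, 14:20] → contains → counts.
P48 [14:20, 15:20] → after → no.
Total: 5.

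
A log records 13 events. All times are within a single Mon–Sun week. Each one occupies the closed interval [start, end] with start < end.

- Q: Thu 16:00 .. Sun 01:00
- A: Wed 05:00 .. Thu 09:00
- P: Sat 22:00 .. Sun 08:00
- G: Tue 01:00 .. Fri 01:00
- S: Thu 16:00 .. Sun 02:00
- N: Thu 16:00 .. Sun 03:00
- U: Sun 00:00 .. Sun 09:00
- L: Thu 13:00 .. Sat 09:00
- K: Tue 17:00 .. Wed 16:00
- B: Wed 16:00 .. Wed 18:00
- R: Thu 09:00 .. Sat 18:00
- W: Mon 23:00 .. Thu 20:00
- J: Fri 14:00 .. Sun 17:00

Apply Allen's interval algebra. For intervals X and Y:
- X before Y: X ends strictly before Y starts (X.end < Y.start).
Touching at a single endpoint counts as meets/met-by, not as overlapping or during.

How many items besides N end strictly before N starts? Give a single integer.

Target N = [Thu 16:00, Sun 03:00].
A [Wed 05:00, Thu 09:00] → before → counts.
B [Wed 16:00, Wed 18:00] → before → counts.
G [Tue 01:00, Fri 01:00] → overlaps → no.
J [Fri 14:00, Sun 17:00] → overlapped-by → no.
K [Tue 17:00, Wed 16:00] → before → counts.
L [Thu 13:00, Sat 09:00] → overlaps → no.
P [Sat 22:00, Sun 08:00] → overlapped-by → no.
Q [Thu 16:00, Sun 01:00] → starts → no.
R [Thu 09:00, Sat 18:00] → overlaps → no.
S [Thu 16:00, Sun 02:00] → starts → no.
U [Sun 00:00, Sun 09:00] → overlapped-by → no.
W [Mon 23:00, Thu 20:00] → overlaps → no.
Total: 3.

3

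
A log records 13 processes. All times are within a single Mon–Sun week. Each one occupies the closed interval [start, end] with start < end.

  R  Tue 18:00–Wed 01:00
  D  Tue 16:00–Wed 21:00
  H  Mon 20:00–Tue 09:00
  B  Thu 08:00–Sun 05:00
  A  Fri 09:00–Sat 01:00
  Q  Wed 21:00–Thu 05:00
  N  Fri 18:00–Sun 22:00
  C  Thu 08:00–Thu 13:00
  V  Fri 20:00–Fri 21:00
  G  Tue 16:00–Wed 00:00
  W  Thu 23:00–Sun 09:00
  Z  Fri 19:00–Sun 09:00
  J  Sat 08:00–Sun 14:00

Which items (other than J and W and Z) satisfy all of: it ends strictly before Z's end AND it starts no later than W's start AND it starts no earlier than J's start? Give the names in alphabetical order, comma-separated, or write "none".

Conditions: its end is strictly before Z's end (X.end < Sun 09:00) AND its start is no later than W's start (X.start <= Thu 23:00) AND its start is no earlier than J's start (X.start >= Sat 08:00).
A: end Sat 01:00 < Sun 09:00? ✓; start Fri 09:00 <= Thu 23:00? ✗; start Fri 09:00 >= Sat 08:00? ✗ → no.
B: end Sun 05:00 < Sun 09:00? ✓; start Thu 08:00 <= Thu 23:00? ✓; start Thu 08:00 >= Sat 08:00? ✗ → no.
C: end Thu 13:00 < Sun 09:00? ✓; start Thu 08:00 <= Thu 23:00? ✓; start Thu 08:00 >= Sat 08:00? ✗ → no.
D: end Wed 21:00 < Sun 09:00? ✓; start Tue 16:00 <= Thu 23:00? ✓; start Tue 16:00 >= Sat 08:00? ✗ → no.
G: end Wed 00:00 < Sun 09:00? ✓; start Tue 16:00 <= Thu 23:00? ✓; start Tue 16:00 >= Sat 08:00? ✗ → no.
H: end Tue 09:00 < Sun 09:00? ✓; start Mon 20:00 <= Thu 23:00? ✓; start Mon 20:00 >= Sat 08:00? ✗ → no.
N: end Sun 22:00 < Sun 09:00? ✗; start Fri 18:00 <= Thu 23:00? ✗; start Fri 18:00 >= Sat 08:00? ✗ → no.
Q: end Thu 05:00 < Sun 09:00? ✓; start Wed 21:00 <= Thu 23:00? ✓; start Wed 21:00 >= Sat 08:00? ✗ → no.
R: end Wed 01:00 < Sun 09:00? ✓; start Tue 18:00 <= Thu 23:00? ✓; start Tue 18:00 >= Sat 08:00? ✗ → no.
V: end Fri 21:00 < Sun 09:00? ✓; start Fri 20:00 <= Thu 23:00? ✗; start Fri 20:00 >= Sat 08:00? ✗ → no.
Result: none.

none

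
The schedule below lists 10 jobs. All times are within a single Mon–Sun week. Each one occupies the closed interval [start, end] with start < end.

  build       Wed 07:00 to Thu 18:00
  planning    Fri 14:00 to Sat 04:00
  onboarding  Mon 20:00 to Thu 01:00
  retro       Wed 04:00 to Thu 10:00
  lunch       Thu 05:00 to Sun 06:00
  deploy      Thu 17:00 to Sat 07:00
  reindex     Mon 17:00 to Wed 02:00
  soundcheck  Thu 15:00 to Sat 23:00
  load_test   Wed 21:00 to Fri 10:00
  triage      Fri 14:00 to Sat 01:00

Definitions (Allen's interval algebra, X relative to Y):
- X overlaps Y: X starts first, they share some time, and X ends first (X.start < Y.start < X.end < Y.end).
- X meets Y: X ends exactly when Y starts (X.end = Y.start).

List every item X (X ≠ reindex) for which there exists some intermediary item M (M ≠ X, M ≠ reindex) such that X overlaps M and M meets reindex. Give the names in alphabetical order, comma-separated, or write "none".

none

Target reindex = [Mon 17:00, Wed 02:00].
Intermediaries M with M meets reindex: none.
Union: none.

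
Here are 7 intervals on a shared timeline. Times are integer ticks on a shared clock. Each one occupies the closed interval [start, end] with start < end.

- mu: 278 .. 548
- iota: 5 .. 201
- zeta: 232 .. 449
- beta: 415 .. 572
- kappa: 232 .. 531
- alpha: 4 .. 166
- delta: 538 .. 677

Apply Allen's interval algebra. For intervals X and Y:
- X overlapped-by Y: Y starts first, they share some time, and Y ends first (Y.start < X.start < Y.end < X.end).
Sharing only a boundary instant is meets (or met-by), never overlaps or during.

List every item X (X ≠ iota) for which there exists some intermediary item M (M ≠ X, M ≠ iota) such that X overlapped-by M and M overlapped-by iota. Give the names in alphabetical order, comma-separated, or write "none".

Target iota = [5, 201].
Intermediaries M with M overlapped-by iota: none.
Union: none.

none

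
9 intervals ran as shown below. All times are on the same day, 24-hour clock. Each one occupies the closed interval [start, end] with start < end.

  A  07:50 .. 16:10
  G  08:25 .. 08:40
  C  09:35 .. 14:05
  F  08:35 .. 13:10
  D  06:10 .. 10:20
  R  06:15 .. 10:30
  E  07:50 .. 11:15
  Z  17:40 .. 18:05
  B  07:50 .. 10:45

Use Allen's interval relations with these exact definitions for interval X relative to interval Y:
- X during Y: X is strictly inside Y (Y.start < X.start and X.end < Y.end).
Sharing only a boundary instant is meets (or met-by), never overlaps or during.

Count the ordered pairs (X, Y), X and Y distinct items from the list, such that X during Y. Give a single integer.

7

Checking all 72 ordered pairs for relation 'during'; matching pairs in alphabetical order:
(C, A): C during A ✓
(F, A): F during A ✓
(G, A): G during A ✓
(G, B): G during B ✓
(G, D): G during D ✓
(G, E): G during E ✓
(G, R): G during R ✓
Count: 7.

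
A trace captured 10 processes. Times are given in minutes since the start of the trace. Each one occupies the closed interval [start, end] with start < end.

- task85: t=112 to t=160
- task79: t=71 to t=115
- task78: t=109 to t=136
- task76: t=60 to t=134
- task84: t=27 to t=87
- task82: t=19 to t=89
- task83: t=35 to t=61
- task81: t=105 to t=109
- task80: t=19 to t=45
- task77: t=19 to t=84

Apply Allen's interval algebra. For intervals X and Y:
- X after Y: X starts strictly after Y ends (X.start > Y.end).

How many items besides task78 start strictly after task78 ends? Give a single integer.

Target task78 = [t=109, t=136].
task76 [t=60, t=134] → overlaps → no.
task77 [t=19, t=84] → before → no.
task79 [t=71, t=115] → overlaps → no.
task80 [t=19, t=45] → before → no.
task81 [t=105, t=109] → meets → no.
task82 [t=19, t=89] → before → no.
task83 [t=35, t=61] → before → no.
task84 [t=27, t=87] → before → no.
task85 [t=112, t=160] → overlapped-by → no.
Total: 0.

0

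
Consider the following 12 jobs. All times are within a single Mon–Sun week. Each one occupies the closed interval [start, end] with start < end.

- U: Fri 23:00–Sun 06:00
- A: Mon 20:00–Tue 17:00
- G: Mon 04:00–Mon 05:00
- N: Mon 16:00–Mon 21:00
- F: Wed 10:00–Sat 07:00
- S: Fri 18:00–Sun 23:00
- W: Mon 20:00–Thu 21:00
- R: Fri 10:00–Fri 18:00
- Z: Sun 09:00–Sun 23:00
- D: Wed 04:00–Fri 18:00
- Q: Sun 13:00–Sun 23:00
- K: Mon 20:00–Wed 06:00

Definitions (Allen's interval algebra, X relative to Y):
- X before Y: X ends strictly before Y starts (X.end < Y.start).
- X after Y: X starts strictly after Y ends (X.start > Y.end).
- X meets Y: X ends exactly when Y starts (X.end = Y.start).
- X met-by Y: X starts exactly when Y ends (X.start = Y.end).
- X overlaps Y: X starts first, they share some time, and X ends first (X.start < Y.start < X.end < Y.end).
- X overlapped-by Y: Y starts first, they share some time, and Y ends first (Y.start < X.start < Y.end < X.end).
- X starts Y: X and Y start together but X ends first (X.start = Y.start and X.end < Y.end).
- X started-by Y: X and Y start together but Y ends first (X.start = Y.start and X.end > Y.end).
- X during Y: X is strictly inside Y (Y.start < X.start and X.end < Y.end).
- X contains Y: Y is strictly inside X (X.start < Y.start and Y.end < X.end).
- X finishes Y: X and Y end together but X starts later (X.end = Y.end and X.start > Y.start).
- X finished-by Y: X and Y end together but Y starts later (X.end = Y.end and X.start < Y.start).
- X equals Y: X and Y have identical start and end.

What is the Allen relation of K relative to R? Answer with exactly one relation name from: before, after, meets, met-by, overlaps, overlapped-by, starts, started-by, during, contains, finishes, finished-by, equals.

K = [Mon 20:00, Wed 06:00]; R = [Fri 10:00, Fri 18:00].
Compare endpoints: K.start < R.start, K.start < R.end, K.end < R.start, K.end < R.end.
That pattern is 'before'.

before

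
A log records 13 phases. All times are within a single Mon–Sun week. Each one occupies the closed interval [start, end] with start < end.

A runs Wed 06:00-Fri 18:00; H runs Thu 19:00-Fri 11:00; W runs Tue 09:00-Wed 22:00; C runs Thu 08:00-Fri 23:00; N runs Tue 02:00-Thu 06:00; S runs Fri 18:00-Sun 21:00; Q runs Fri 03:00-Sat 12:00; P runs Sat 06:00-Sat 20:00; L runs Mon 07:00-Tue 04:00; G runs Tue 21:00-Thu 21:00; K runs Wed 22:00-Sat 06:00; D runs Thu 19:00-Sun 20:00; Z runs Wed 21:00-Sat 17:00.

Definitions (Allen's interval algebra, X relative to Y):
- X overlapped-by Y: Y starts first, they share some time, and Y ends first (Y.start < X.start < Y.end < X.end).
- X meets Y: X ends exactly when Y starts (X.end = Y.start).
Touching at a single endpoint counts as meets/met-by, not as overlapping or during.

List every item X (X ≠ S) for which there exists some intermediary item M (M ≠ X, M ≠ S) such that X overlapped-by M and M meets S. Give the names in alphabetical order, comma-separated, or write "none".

Target S = [Fri 18:00, Sun 21:00].
Intermediaries M with M meets S: A.
Via A — items with X overlapped-by A: C, D, K, Q, Z.
Union: C, D, K, Q, Z.

C, D, K, Q, Z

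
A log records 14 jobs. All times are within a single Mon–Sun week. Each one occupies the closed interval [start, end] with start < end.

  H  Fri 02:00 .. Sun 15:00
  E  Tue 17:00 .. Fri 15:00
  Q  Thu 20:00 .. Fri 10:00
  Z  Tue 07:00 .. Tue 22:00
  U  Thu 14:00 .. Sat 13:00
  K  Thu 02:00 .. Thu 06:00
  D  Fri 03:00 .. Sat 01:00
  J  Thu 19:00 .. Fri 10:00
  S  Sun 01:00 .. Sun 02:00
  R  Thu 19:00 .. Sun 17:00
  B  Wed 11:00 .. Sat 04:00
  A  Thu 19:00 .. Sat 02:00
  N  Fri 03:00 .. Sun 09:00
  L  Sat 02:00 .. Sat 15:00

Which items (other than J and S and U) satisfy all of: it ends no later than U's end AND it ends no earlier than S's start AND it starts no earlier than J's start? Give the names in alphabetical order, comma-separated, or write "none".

none

Conditions: its end is no later than U's end (X.end <= Sat 13:00) AND its end is no earlier than S's start (X.end >= Sun 01:00) AND its start is no earlier than J's start (X.start >= Thu 19:00).
A: end Sat 02:00 <= Sat 13:00? ✓; end Sat 02:00 >= Sun 01:00? ✗; start Thu 19:00 >= Thu 19:00? ✓ → no.
B: end Sat 04:00 <= Sat 13:00? ✓; end Sat 04:00 >= Sun 01:00? ✗; start Wed 11:00 >= Thu 19:00? ✗ → no.
D: end Sat 01:00 <= Sat 13:00? ✓; end Sat 01:00 >= Sun 01:00? ✗; start Fri 03:00 >= Thu 19:00? ✓ → no.
E: end Fri 15:00 <= Sat 13:00? ✓; end Fri 15:00 >= Sun 01:00? ✗; start Tue 17:00 >= Thu 19:00? ✗ → no.
H: end Sun 15:00 <= Sat 13:00? ✗; end Sun 15:00 >= Sun 01:00? ✓; start Fri 02:00 >= Thu 19:00? ✓ → no.
K: end Thu 06:00 <= Sat 13:00? ✓; end Thu 06:00 >= Sun 01:00? ✗; start Thu 02:00 >= Thu 19:00? ✗ → no.
L: end Sat 15:00 <= Sat 13:00? ✗; end Sat 15:00 >= Sun 01:00? ✗; start Sat 02:00 >= Thu 19:00? ✓ → no.
N: end Sun 09:00 <= Sat 13:00? ✗; end Sun 09:00 >= Sun 01:00? ✓; start Fri 03:00 >= Thu 19:00? ✓ → no.
Q: end Fri 10:00 <= Sat 13:00? ✓; end Fri 10:00 >= Sun 01:00? ✗; start Thu 20:00 >= Thu 19:00? ✓ → no.
R: end Sun 17:00 <= Sat 13:00? ✗; end Sun 17:00 >= Sun 01:00? ✓; start Thu 19:00 >= Thu 19:00? ✓ → no.
Z: end Tue 22:00 <= Sat 13:00? ✓; end Tue 22:00 >= Sun 01:00? ✗; start Tue 07:00 >= Thu 19:00? ✗ → no.
Result: none.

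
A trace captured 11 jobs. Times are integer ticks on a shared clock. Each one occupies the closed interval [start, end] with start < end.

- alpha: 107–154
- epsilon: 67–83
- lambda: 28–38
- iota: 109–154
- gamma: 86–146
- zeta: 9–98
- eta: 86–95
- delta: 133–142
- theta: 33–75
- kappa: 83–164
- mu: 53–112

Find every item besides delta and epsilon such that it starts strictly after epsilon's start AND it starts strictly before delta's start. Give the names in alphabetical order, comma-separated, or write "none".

alpha, eta, gamma, iota, kappa

Conditions: its start is strictly after epsilon's start (X.start > 67) AND its start is strictly before delta's start (X.start < 133).
alpha: start 107 > 67? ✓; start 107 < 133? ✓ → yes.
eta: start 86 > 67? ✓; start 86 < 133? ✓ → yes.
gamma: start 86 > 67? ✓; start 86 < 133? ✓ → yes.
iota: start 109 > 67? ✓; start 109 < 133? ✓ → yes.
kappa: start 83 > 67? ✓; start 83 < 133? ✓ → yes.
lambda: start 28 > 67? ✗; start 28 < 133? ✓ → no.
mu: start 53 > 67? ✗; start 53 < 133? ✓ → no.
theta: start 33 > 67? ✗; start 33 < 133? ✓ → no.
zeta: start 9 > 67? ✗; start 9 < 133? ✓ → no.
Result: alpha, eta, gamma, iota, kappa.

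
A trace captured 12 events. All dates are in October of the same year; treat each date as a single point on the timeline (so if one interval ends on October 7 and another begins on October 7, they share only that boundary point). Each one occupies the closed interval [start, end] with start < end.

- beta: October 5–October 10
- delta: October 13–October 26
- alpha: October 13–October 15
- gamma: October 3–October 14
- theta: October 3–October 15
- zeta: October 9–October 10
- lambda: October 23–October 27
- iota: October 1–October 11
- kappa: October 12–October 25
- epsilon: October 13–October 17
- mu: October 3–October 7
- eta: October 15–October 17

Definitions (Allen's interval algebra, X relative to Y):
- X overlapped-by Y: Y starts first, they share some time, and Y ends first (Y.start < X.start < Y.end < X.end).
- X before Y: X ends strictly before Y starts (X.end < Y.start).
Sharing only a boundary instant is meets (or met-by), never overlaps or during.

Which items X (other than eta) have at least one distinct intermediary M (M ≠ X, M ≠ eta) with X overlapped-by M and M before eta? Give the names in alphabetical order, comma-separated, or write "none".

Target eta = [October 15, October 17].
Intermediaries M with M before eta: beta, gamma, iota, mu, zeta.
Via beta — items with X overlapped-by beta: none.
Via gamma — items with X overlapped-by gamma: alpha, delta, epsilon, kappa.
Via iota — items with X overlapped-by iota: gamma, theta.
Via mu — items with X overlapped-by mu: beta.
Via zeta — items with X overlapped-by zeta: none.
Union: alpha, beta, delta, epsilon, gamma, kappa, theta.

alpha, beta, delta, epsilon, gamma, kappa, theta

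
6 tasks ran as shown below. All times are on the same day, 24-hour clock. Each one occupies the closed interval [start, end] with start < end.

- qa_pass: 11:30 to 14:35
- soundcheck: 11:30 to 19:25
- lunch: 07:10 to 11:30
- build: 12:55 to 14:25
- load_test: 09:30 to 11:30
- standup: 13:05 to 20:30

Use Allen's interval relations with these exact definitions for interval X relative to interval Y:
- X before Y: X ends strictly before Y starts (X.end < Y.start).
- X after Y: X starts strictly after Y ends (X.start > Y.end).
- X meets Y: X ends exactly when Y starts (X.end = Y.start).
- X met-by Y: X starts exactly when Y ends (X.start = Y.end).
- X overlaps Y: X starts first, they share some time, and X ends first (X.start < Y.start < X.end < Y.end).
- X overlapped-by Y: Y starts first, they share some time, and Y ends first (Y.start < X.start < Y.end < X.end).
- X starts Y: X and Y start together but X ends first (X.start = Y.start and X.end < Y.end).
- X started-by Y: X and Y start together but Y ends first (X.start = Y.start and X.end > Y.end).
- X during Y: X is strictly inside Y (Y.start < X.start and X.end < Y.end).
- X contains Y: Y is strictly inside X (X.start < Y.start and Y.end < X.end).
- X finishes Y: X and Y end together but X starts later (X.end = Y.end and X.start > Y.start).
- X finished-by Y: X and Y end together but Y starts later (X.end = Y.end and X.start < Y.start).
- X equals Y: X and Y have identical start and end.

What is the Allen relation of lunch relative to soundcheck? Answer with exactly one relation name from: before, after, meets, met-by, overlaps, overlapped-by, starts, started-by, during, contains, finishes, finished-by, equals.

meets

lunch = [07:10, 11:30]; soundcheck = [11:30, 19:25].
Compare endpoints: lunch.start < soundcheck.start, lunch.start < soundcheck.end, lunch.end = soundcheck.start, lunch.end < soundcheck.end.
That pattern is 'meets'.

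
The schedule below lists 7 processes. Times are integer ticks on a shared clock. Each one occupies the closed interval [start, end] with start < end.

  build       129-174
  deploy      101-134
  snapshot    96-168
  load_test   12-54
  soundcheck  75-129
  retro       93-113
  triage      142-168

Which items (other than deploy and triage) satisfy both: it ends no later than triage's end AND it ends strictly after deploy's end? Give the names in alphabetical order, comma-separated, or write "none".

Conditions: its end is no later than triage's end (X.end <= 168) AND its end is strictly after deploy's end (X.end > 134).
build: end 174 <= 168? ✗; end 174 > 134? ✓ → no.
load_test: end 54 <= 168? ✓; end 54 > 134? ✗ → no.
retro: end 113 <= 168? ✓; end 113 > 134? ✗ → no.
snapshot: end 168 <= 168? ✓; end 168 > 134? ✓ → yes.
soundcheck: end 129 <= 168? ✓; end 129 > 134? ✗ → no.
Result: snapshot.

snapshot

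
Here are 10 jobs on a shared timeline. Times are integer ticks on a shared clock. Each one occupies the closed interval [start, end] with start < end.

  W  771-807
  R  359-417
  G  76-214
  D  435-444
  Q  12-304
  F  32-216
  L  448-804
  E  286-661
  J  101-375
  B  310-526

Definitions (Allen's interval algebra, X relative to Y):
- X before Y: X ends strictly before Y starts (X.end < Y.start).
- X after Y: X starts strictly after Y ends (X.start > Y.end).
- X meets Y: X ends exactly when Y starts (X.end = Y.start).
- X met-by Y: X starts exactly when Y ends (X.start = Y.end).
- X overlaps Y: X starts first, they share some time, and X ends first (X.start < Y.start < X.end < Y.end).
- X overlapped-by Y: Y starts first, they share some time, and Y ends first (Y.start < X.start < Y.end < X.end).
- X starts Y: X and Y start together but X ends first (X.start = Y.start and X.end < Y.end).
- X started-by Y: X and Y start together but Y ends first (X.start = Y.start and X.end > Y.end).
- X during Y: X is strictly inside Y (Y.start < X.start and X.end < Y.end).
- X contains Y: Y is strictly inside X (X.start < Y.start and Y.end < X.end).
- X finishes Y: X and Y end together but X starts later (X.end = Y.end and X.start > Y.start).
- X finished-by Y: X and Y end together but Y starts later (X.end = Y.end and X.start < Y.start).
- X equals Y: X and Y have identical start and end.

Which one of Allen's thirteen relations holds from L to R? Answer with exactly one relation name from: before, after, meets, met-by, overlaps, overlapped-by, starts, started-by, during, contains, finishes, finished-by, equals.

L = [448, 804]; R = [359, 417].
Compare endpoints: L.start > R.start, L.start > R.end, L.end > R.start, L.end > R.end.
That pattern is 'after'.

after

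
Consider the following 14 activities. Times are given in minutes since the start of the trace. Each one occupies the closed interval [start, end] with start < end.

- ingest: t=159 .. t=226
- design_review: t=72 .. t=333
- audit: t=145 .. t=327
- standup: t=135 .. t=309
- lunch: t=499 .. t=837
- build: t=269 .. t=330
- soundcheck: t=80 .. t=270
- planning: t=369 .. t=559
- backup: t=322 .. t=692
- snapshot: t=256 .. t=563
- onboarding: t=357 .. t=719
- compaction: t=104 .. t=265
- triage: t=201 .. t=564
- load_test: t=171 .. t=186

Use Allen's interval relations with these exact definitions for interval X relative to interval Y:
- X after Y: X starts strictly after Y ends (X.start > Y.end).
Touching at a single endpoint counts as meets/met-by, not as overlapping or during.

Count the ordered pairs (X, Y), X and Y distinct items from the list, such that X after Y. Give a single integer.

Checking all 182 ordered pairs for relation 'after'; matching pairs in alphabetical order:
(backup, compaction): backup after compaction ✓
(backup, ingest): backup after ingest ✓
(backup, load_test): backup after load_test ✓
(backup, soundcheck): backup after soundcheck ✓
(backup, standup): backup after standup ✓
(build, compaction): build after compaction ✓
(build, ingest): build after ingest ✓
(build, load_test): build after load_test ✓
(lunch, audit): lunch after audit ✓
(lunch, build): lunch after build ✓
(lunch, compaction): lunch after compaction ✓
(lunch, design_review): lunch after design_review ✓
(lunch, ingest): lunch after ingest ✓
(lunch, load_test): lunch after load_test ✓
(lunch, soundcheck): lunch after soundcheck ✓
(lunch, standup): lunch after standup ✓
(onboarding, audit): onboarding after audit ✓
(onboarding, build): onboarding after build ✓
(onboarding, compaction): onboarding after compaction ✓
(onboarding, design_review): onboarding after design_review ✓
(onboarding, ingest): onboarding after ingest ✓
(onboarding, load_test): onboarding after load_test ✓
(onboarding, soundcheck): onboarding after soundcheck ✓
(onboarding, standup): onboarding after standup ✓
... plus 11 further pairs not listed.
Count: 35.

35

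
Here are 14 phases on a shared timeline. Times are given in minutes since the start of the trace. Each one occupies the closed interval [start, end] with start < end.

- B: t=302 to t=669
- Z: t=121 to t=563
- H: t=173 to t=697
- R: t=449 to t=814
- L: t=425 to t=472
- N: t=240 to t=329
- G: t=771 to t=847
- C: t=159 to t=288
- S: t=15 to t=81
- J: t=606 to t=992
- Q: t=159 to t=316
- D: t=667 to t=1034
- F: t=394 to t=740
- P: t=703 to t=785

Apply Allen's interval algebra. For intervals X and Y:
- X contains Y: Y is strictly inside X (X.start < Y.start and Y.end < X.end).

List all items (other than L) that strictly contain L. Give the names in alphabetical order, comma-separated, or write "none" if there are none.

Target L = [t=425, t=472].
B [t=302, t=669] → contains → yes.
C [t=159, t=288] → before → no.
D [t=667, t=1034] → after → no.
F [t=394, t=740] → contains → yes.
G [t=771, t=847] → after → no.
H [t=173, t=697] → contains → yes.
J [t=606, t=992] → after → no.
N [t=240, t=329] → before → no.
P [t=703, t=785] → after → no.
Q [t=159, t=316] → before → no.
R [t=449, t=814] → overlapped-by → no.
S [t=15, t=81] → before → no.
Z [t=121, t=563] → contains → yes.
Result: B, F, H, Z.

B, F, H, Z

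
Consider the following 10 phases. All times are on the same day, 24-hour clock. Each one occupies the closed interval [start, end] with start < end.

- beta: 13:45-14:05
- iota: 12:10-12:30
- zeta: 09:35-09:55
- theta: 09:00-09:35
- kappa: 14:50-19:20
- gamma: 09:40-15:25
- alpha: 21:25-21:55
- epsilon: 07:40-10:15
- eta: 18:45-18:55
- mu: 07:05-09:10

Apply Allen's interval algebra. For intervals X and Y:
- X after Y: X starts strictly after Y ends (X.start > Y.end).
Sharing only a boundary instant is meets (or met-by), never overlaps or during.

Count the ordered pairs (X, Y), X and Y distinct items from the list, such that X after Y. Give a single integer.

Checking all 90 ordered pairs for relation 'after'; matching pairs in alphabetical order:
(alpha, beta): alpha after beta ✓
(alpha, epsilon): alpha after epsilon ✓
(alpha, eta): alpha after eta ✓
(alpha, gamma): alpha after gamma ✓
(alpha, iota): alpha after iota ✓
(alpha, kappa): alpha after kappa ✓
(alpha, mu): alpha after mu ✓
(alpha, theta): alpha after theta ✓
(alpha, zeta): alpha after zeta ✓
(beta, epsilon): beta after epsilon ✓
(beta, iota): beta after iota ✓
(beta, mu): beta after mu ✓
(beta, theta): beta after theta ✓
(beta, zeta): beta after zeta ✓
(eta, beta): eta after beta ✓
(eta, epsilon): eta after epsilon ✓
(eta, gamma): eta after gamma ✓
(eta, iota): eta after iota ✓
(eta, mu): eta after mu ✓
(eta, theta): eta after theta ✓
(eta, zeta): eta after zeta ✓
(gamma, mu): gamma after mu ✓
(gamma, theta): gamma after theta ✓
(iota, epsilon): iota after epsilon ✓
... plus 10 further pairs not listed.
Count: 34.

34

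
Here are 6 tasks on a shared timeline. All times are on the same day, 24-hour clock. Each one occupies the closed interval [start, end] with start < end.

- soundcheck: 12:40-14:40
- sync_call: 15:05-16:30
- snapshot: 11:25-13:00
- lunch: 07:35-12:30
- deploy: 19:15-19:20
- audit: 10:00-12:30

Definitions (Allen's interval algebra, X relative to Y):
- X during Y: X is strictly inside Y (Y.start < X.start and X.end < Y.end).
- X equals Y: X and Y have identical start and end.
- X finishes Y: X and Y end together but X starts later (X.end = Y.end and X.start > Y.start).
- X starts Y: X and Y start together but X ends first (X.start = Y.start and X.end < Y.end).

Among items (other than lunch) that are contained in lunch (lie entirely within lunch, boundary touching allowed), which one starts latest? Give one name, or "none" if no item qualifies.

audit

Target lunch = [07:35, 12:30].
audit [10:00, 12:30] → finishes → candidate.
deploy [19:15, 19:20] → after → excluded.
snapshot [11:25, 13:00] → overlapped-by → excluded.
soundcheck [12:40, 14:40] → after → excluded.
sync_call [15:05, 16:30] → after → excluded.
Among candidates, latest start is 10:00 → audit.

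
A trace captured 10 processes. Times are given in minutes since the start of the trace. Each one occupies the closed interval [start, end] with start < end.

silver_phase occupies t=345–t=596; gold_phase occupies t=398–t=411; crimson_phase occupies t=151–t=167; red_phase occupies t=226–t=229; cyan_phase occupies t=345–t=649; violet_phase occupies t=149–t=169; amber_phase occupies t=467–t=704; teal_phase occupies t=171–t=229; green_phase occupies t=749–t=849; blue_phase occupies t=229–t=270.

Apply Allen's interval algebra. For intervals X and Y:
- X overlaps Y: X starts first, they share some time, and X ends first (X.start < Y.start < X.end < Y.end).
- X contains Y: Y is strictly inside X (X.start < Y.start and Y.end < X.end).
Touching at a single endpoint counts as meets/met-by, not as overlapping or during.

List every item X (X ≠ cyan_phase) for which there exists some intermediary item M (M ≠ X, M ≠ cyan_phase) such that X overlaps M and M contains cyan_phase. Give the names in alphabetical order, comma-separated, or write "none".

Target cyan_phase = [t=345, t=649].
Intermediaries M with M contains cyan_phase: none.
Union: none.

none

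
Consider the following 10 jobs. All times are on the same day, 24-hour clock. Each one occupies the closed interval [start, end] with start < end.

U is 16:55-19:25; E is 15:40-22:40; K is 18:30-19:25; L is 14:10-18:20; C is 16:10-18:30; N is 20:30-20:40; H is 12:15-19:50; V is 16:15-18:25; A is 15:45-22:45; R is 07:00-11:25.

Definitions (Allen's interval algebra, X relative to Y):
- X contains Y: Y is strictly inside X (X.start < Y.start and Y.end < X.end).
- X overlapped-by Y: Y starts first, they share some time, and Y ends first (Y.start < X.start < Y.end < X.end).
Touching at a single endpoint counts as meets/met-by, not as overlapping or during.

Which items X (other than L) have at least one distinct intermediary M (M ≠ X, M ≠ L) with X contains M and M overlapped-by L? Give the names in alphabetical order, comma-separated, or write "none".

A, C, E, H

Target L = [14:10, 18:20].
Intermediaries M with M overlapped-by L: A, C, E, U, V.
Via A — items with X contains A: none.
Via C — items with X contains C: A, E, H.
Via E — items with X contains E: none.
Via U — items with X contains U: A, E, H.
Via V — items with X contains V: A, C, E, H.
Union: A, C, E, H.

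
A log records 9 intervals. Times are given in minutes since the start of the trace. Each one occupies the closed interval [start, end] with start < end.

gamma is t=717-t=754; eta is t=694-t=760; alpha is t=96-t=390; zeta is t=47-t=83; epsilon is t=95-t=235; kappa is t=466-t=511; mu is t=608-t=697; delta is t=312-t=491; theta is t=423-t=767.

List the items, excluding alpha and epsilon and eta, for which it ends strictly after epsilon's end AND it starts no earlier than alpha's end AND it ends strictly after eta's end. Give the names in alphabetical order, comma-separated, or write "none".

theta

Conditions: its end is strictly after epsilon's end (X.end > t=235) AND its start is no earlier than alpha's end (X.start >= t=390) AND its end is strictly after eta's end (X.end > t=760).
delta: end t=491 > t=235? ✓; start t=312 >= t=390? ✗; end t=491 > t=760? ✗ → no.
gamma: end t=754 > t=235? ✓; start t=717 >= t=390? ✓; end t=754 > t=760? ✗ → no.
kappa: end t=511 > t=235? ✓; start t=466 >= t=390? ✓; end t=511 > t=760? ✗ → no.
mu: end t=697 > t=235? ✓; start t=608 >= t=390? ✓; end t=697 > t=760? ✗ → no.
theta: end t=767 > t=235? ✓; start t=423 >= t=390? ✓; end t=767 > t=760? ✓ → yes.
zeta: end t=83 > t=235? ✗; start t=47 >= t=390? ✗; end t=83 > t=760? ✗ → no.
Result: theta.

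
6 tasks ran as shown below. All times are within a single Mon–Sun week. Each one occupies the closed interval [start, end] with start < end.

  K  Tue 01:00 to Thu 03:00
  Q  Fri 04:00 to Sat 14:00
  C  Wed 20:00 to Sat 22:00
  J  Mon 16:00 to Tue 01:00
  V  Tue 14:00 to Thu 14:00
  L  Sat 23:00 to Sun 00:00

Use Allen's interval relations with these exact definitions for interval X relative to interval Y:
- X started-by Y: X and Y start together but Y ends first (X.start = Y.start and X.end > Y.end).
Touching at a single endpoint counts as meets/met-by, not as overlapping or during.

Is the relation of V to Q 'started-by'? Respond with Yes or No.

V = [Tue 14:00, Thu 14:00], Q = [Fri 04:00, Sat 14:00].
Actual relation of V to Q: before.
Asked whether 'started-by' holds → No.

No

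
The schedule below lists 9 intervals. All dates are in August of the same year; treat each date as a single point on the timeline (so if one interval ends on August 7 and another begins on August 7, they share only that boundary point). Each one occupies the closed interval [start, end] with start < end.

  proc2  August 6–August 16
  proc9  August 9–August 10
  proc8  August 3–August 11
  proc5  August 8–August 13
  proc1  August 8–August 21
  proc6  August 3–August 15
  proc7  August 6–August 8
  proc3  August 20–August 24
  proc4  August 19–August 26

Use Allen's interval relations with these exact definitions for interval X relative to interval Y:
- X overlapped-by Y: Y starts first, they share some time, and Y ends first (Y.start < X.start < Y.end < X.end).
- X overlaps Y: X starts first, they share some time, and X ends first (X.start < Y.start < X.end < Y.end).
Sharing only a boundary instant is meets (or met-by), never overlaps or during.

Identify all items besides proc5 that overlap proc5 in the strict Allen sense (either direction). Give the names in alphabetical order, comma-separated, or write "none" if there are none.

proc8

Target proc5 = [August 8, August 13].
proc1 [August 8, August 21] → started-by → no.
proc2 [August 6, August 16] → contains → no.
proc3 [August 20, August 24] → after → no.
proc4 [August 19, August 26] → after → no.
proc6 [August 3, August 15] → contains → no.
proc7 [August 6, August 8] → meets → no.
proc8 [August 3, August 11] → overlaps → yes.
proc9 [August 9, August 10] → during → no.
Result: proc8.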